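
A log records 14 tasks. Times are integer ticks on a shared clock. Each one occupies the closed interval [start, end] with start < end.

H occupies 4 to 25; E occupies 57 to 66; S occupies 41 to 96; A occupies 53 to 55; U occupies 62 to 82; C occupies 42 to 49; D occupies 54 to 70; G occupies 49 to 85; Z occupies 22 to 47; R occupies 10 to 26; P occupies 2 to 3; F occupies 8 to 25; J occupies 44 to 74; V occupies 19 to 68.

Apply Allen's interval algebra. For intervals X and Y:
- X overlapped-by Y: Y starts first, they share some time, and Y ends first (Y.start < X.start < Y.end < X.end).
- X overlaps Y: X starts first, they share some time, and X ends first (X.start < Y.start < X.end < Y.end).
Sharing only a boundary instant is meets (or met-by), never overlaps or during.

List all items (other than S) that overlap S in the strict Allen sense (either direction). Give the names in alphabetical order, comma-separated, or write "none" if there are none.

V, Z

Target S = [41, 96].
A [53, 55] → during → no.
C [42, 49] → during → no.
D [54, 70] → during → no.
E [57, 66] → during → no.
F [8, 25] → before → no.
G [49, 85] → during → no.
H [4, 25] → before → no.
J [44, 74] → during → no.
P [2, 3] → before → no.
R [10, 26] → before → no.
U [62, 82] → during → no.
V [19, 68] → overlaps → yes.
Z [22, 47] → overlaps → yes.
Result: V, Z.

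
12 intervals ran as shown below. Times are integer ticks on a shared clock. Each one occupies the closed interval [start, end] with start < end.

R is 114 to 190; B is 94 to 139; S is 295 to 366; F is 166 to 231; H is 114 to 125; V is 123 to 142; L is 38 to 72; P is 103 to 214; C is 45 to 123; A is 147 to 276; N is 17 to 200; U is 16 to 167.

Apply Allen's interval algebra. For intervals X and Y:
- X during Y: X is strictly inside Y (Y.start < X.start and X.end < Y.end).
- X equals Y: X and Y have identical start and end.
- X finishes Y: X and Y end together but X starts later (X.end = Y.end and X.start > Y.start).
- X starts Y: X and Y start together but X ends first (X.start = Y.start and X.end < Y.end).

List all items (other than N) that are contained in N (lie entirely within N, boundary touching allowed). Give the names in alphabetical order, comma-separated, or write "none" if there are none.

B, C, H, L, R, V

Target N = [17, 200].
A [147, 276] → overlapped-by → no.
B [94, 139] → during → yes.
C [45, 123] → during → yes.
F [166, 231] → overlapped-by → no.
H [114, 125] → during → yes.
L [38, 72] → during → yes.
P [103, 214] → overlapped-by → no.
R [114, 190] → during → yes.
S [295, 366] → after → no.
U [16, 167] → overlaps → no.
V [123, 142] → during → yes.
Result: B, C, H, L, R, V.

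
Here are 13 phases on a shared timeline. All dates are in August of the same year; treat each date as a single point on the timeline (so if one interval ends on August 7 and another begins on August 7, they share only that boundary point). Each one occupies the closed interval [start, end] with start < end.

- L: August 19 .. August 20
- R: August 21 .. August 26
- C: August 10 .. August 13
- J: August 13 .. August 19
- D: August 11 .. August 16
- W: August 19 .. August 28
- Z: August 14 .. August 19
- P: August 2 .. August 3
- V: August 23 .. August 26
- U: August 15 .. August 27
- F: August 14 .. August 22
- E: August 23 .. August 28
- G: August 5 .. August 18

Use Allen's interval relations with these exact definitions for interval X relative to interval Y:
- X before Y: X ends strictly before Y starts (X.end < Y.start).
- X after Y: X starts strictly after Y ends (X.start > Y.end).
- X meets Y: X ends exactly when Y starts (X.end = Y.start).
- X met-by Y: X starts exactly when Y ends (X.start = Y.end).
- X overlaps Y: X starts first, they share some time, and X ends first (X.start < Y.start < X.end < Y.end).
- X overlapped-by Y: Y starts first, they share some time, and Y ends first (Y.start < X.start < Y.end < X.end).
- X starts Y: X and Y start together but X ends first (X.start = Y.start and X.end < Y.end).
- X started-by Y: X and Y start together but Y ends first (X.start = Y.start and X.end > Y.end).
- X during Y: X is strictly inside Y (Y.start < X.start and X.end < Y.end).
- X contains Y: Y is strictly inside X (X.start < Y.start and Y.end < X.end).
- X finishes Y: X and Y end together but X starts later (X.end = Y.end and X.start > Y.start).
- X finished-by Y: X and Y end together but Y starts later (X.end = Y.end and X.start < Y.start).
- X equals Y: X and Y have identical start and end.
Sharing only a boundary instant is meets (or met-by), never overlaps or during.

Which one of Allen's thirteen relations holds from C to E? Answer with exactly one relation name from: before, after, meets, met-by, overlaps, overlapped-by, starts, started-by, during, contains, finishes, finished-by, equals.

C = [August 10, August 13]; E = [August 23, August 28].
Compare endpoints: C.start < E.start, C.start < E.end, C.end < E.start, C.end < E.end.
That pattern is 'before'.

before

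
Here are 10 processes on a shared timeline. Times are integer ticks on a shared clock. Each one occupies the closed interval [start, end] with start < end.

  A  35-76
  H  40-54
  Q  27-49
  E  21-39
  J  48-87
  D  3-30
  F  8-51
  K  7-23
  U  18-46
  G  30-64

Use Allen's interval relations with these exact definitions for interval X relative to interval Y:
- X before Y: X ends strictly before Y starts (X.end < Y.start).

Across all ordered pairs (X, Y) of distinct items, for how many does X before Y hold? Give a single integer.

Checking all 90 ordered pairs for relation 'before'; matching pairs in alphabetical order:
(D, A): D before A ✓
(D, H): D before H ✓
(D, J): D before J ✓
(E, H): E before H ✓
(E, J): E before J ✓
(K, A): K before A ✓
(K, G): K before G ✓
(K, H): K before H ✓
(K, J): K before J ✓
(K, Q): K before Q ✓
(U, J): U before J ✓
Count: 11.

11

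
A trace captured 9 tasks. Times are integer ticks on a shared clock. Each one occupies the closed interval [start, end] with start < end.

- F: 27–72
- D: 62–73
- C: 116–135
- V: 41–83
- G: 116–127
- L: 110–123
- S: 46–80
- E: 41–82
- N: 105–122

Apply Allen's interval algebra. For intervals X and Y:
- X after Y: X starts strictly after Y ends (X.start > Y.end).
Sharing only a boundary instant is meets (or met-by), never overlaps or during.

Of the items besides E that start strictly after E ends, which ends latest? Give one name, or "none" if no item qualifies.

C

Target E = [41, 82].
C [116, 135] → after → candidate.
D [62, 73] → during → excluded.
F [27, 72] → overlaps → excluded.
G [116, 127] → after → candidate.
L [110, 123] → after → candidate.
N [105, 122] → after → candidate.
S [46, 80] → during → excluded.
V [41, 83] → started-by → excluded.
Among candidates, latest end is 135 → C.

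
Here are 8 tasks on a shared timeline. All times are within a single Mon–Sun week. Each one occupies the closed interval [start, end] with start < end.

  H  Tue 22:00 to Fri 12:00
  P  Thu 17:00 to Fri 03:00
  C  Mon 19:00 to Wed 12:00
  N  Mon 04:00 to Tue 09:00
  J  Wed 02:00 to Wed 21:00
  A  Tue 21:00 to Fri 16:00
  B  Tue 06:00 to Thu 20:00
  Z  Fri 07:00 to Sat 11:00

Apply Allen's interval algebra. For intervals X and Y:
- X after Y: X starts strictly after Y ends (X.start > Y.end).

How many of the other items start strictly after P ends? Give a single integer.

1

Target P = [Thu 17:00, Fri 03:00].
A [Tue 21:00, Fri 16:00] → contains → no.
B [Tue 06:00, Thu 20:00] → overlaps → no.
C [Mon 19:00, Wed 12:00] → before → no.
H [Tue 22:00, Fri 12:00] → contains → no.
J [Wed 02:00, Wed 21:00] → before → no.
N [Mon 04:00, Tue 09:00] → before → no.
Z [Fri 07:00, Sat 11:00] → after → counts.
Total: 1.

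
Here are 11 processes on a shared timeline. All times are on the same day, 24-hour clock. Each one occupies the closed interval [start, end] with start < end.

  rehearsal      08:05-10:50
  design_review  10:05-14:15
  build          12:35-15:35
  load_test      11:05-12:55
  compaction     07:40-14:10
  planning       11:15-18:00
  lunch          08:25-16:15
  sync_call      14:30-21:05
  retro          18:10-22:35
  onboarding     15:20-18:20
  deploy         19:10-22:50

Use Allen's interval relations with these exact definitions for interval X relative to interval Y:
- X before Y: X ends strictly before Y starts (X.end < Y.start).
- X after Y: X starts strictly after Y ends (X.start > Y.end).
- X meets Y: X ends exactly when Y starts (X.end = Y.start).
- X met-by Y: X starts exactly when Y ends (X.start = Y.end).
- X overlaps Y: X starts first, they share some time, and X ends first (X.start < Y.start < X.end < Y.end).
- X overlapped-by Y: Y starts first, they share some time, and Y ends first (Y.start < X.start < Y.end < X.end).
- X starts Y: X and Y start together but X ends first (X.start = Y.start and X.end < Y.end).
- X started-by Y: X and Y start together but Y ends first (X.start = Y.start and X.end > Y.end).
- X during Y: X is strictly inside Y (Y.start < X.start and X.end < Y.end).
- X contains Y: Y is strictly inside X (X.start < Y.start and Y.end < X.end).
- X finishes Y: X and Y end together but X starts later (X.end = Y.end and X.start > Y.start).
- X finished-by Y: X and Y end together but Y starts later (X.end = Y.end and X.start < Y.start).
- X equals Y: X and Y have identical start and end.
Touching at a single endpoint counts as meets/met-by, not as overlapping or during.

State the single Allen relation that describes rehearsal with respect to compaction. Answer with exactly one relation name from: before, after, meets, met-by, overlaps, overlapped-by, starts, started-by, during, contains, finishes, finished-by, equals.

rehearsal = [08:05, 10:50]; compaction = [07:40, 14:10].
Compare endpoints: rehearsal.start > compaction.start, rehearsal.start < compaction.end, rehearsal.end > compaction.start, rehearsal.end < compaction.end.
That pattern is 'during'.

during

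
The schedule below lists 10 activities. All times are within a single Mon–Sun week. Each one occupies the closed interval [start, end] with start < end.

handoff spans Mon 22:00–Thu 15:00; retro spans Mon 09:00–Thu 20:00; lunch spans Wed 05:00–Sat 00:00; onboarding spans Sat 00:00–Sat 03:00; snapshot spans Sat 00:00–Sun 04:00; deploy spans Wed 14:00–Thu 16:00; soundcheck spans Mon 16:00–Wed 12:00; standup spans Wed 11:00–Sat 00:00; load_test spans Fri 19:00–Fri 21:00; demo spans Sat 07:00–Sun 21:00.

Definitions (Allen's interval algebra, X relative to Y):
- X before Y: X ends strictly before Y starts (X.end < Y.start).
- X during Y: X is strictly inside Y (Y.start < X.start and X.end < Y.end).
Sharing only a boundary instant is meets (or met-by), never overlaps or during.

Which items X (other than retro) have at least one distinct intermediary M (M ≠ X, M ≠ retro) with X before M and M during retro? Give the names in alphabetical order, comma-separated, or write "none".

Target retro = [Mon 09:00, Thu 20:00].
Intermediaries M with M during retro: deploy, handoff, soundcheck.
Via deploy — items with X before deploy: soundcheck.
Via handoff — items with X before handoff: none.
Via soundcheck — items with X before soundcheck: none.
Union: soundcheck.

soundcheck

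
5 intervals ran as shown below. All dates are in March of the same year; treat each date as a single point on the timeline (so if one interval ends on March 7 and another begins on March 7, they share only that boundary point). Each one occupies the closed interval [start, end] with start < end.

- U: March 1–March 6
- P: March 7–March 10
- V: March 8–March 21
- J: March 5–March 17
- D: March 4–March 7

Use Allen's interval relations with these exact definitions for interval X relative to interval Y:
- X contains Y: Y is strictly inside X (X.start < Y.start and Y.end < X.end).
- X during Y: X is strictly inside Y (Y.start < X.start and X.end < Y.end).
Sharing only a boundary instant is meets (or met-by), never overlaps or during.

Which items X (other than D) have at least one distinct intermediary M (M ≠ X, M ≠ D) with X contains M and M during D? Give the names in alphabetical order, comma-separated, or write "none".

Target D = [March 4, March 7].
Intermediaries M with M during D: none.
Union: none.

none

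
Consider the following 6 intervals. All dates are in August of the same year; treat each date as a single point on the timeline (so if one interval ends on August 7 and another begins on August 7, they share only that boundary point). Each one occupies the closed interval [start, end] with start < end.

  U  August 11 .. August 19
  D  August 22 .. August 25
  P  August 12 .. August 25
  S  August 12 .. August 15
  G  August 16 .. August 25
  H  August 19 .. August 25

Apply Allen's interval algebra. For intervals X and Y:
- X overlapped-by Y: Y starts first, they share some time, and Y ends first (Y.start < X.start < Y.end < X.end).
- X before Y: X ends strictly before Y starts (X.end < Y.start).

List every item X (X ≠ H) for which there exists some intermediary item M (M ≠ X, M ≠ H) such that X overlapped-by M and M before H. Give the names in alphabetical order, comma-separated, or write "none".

Target H = [August 19, August 25].
Intermediaries M with M before H: S.
Via S — items with X overlapped-by S: none.
Union: none.

none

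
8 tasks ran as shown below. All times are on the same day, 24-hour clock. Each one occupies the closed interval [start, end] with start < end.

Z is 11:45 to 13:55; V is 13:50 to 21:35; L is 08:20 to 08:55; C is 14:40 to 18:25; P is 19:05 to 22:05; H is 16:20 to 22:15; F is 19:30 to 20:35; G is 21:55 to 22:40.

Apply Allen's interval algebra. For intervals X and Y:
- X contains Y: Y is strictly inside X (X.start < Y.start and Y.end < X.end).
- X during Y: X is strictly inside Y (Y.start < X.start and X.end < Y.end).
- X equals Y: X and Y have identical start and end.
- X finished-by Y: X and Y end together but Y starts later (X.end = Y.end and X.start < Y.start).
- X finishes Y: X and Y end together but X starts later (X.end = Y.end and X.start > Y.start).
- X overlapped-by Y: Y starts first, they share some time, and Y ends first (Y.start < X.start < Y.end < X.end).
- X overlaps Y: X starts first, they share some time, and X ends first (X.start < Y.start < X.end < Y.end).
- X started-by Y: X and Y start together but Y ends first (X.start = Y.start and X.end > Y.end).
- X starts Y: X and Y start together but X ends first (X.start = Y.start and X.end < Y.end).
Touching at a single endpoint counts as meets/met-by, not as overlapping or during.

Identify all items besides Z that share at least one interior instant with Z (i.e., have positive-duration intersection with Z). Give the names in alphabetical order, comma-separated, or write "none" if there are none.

V

Target Z = [11:45, 13:55].
C [14:40, 18:25] → after → no.
F [19:30, 20:35] → after → no.
G [21:55, 22:40] → after → no.
H [16:20, 22:15] → after → no.
L [08:20, 08:55] → before → no.
P [19:05, 22:05] → after → no.
V [13:50, 21:35] → overlapped-by → yes.
Result: V.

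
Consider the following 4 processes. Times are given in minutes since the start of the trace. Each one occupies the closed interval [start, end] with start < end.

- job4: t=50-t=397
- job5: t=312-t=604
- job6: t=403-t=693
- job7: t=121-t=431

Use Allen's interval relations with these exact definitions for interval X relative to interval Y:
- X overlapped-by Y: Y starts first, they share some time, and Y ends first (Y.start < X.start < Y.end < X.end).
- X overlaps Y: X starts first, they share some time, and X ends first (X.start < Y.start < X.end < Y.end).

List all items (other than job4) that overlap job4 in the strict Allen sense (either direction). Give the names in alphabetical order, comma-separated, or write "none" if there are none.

job5, job7

Target job4 = [t=50, t=397].
job5 [t=312, t=604] → overlapped-by → yes.
job6 [t=403, t=693] → after → no.
job7 [t=121, t=431] → overlapped-by → yes.
Result: job5, job7.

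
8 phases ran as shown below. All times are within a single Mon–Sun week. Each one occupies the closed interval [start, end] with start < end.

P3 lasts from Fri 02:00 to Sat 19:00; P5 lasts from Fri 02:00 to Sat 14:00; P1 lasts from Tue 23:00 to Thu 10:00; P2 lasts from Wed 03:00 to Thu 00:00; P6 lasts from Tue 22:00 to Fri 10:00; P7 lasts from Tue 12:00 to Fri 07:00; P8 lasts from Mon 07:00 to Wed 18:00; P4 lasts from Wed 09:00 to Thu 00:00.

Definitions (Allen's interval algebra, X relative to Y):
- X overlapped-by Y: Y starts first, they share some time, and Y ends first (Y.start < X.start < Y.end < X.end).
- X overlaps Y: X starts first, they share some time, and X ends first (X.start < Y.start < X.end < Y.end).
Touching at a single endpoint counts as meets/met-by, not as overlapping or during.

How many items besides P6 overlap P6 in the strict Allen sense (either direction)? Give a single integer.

Target P6 = [Tue 22:00, Fri 10:00].
P1 [Tue 23:00, Thu 10:00] → during → no.
P2 [Wed 03:00, Thu 00:00] → during → no.
P3 [Fri 02:00, Sat 19:00] → overlapped-by → counts.
P4 [Wed 09:00, Thu 00:00] → during → no.
P5 [Fri 02:00, Sat 14:00] → overlapped-by → counts.
P7 [Tue 12:00, Fri 07:00] → overlaps → counts.
P8 [Mon 07:00, Wed 18:00] → overlaps → counts.
Total: 4.

4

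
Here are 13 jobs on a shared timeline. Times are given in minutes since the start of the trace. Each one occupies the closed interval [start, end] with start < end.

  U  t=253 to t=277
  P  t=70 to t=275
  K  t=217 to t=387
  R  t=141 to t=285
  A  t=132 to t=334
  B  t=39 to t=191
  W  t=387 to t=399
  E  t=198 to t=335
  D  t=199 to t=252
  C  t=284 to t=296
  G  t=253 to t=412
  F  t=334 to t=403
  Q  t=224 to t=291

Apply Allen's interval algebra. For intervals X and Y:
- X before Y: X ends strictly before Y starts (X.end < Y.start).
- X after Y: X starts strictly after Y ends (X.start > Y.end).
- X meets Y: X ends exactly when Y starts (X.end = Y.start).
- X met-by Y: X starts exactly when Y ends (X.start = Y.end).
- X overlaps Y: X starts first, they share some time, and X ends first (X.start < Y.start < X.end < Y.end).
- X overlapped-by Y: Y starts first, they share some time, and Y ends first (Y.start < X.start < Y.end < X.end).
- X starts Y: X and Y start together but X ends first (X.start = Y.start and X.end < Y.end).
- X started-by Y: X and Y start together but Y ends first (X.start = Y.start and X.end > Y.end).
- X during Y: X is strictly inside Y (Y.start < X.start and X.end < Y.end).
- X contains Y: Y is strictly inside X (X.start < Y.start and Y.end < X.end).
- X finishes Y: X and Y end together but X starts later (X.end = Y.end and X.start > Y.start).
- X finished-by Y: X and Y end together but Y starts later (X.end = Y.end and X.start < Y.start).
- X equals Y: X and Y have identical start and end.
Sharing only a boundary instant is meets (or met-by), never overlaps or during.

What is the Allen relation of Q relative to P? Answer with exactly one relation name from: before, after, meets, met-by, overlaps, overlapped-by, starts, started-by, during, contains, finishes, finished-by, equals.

Q = [t=224, t=291]; P = [t=70, t=275].
Compare endpoints: Q.start > P.start, Q.start < P.end, Q.end > P.start, Q.end > P.end.
That pattern is 'overlapped-by'.

overlapped-by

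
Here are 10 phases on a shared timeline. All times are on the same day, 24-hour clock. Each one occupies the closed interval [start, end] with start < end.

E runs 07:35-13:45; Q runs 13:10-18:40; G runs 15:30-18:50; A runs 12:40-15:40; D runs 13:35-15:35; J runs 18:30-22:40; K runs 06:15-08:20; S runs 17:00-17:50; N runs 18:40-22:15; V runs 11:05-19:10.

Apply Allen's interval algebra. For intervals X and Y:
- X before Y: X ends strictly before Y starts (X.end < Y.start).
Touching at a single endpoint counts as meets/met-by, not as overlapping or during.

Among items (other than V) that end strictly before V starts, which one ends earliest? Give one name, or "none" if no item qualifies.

K

Target V = [11:05, 19:10].
A [12:40, 15:40] → during → excluded.
D [13:35, 15:35] → during → excluded.
E [07:35, 13:45] → overlaps → excluded.
G [15:30, 18:50] → during → excluded.
J [18:30, 22:40] → overlapped-by → excluded.
K [06:15, 08:20] → before → candidate.
N [18:40, 22:15] → overlapped-by → excluded.
Q [13:10, 18:40] → during → excluded.
S [17:00, 17:50] → during → excluded.
Among candidates, earliest end is 08:20 → K.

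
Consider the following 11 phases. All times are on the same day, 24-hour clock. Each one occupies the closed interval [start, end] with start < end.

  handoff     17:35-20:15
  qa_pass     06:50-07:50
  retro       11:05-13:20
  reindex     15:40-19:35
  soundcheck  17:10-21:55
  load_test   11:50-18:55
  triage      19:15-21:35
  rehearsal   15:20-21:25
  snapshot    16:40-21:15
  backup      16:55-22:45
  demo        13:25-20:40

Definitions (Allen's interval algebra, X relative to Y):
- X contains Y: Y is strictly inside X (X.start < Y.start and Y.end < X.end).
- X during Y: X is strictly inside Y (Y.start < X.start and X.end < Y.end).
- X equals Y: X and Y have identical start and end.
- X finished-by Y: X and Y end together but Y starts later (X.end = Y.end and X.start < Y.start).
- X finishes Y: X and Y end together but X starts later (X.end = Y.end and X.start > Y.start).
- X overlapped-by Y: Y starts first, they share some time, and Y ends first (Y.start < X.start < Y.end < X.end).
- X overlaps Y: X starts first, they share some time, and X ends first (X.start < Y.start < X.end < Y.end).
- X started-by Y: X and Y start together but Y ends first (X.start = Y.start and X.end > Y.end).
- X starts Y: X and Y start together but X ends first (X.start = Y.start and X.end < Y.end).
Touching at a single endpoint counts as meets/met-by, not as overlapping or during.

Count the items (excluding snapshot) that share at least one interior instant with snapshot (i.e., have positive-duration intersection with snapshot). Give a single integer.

Target snapshot = [16:40, 21:15].
backup [16:55, 22:45] → overlapped-by → counts.
demo [13:25, 20:40] → overlaps → counts.
handoff [17:35, 20:15] → during → counts.
load_test [11:50, 18:55] → overlaps → counts.
qa_pass [06:50, 07:50] → before → no.
rehearsal [15:20, 21:25] → contains → counts.
reindex [15:40, 19:35] → overlaps → counts.
retro [11:05, 13:20] → before → no.
soundcheck [17:10, 21:55] → overlapped-by → counts.
triage [19:15, 21:35] → overlapped-by → counts.
Total: 8.

8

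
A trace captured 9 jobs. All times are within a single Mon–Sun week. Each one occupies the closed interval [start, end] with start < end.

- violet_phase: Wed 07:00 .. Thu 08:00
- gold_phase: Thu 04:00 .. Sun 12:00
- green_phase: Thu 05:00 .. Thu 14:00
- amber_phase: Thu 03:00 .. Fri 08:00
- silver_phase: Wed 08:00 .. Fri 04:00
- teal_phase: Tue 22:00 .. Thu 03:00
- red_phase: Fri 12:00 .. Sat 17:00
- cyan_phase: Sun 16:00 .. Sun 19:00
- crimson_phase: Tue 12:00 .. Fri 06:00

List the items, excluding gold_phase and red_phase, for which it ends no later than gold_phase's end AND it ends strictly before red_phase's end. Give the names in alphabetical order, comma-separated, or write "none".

Conditions: its end is no later than gold_phase's end (X.end <= Sun 12:00) AND its end is strictly before red_phase's end (X.end < Sat 17:00).
amber_phase: end Fri 08:00 <= Sun 12:00? ✓; end Fri 08:00 < Sat 17:00? ✓ → yes.
crimson_phase: end Fri 06:00 <= Sun 12:00? ✓; end Fri 06:00 < Sat 17:00? ✓ → yes.
cyan_phase: end Sun 19:00 <= Sun 12:00? ✗; end Sun 19:00 < Sat 17:00? ✗ → no.
green_phase: end Thu 14:00 <= Sun 12:00? ✓; end Thu 14:00 < Sat 17:00? ✓ → yes.
silver_phase: end Fri 04:00 <= Sun 12:00? ✓; end Fri 04:00 < Sat 17:00? ✓ → yes.
teal_phase: end Thu 03:00 <= Sun 12:00? ✓; end Thu 03:00 < Sat 17:00? ✓ → yes.
violet_phase: end Thu 08:00 <= Sun 12:00? ✓; end Thu 08:00 < Sat 17:00? ✓ → yes.
Result: amber_phase, crimson_phase, green_phase, silver_phase, teal_phase, violet_phase.

amber_phase, crimson_phase, green_phase, silver_phase, teal_phase, violet_phase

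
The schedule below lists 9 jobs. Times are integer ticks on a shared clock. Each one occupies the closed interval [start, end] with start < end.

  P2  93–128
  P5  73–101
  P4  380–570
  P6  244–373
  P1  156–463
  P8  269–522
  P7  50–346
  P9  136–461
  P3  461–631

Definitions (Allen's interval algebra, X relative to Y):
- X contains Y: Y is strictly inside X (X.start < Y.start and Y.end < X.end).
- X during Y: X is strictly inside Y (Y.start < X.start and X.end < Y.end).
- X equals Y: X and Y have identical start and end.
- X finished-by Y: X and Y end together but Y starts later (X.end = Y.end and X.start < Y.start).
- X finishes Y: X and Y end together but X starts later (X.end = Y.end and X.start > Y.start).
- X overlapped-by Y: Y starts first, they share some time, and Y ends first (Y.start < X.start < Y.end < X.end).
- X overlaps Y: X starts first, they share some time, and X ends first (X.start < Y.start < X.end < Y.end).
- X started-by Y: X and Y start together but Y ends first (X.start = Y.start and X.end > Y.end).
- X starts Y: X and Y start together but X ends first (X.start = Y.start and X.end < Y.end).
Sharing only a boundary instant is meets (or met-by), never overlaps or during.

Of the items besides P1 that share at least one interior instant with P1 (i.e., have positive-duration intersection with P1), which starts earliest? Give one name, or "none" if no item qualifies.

Target P1 = [156, 463].
P2 [93, 128] → before → excluded.
P3 [461, 631] → overlapped-by → candidate.
P4 [380, 570] → overlapped-by → candidate.
P5 [73, 101] → before → excluded.
P6 [244, 373] → during → candidate.
P7 [50, 346] → overlaps → candidate.
P8 [269, 522] → overlapped-by → candidate.
P9 [136, 461] → overlaps → candidate.
Among candidates, earliest start is 50 → P7.

P7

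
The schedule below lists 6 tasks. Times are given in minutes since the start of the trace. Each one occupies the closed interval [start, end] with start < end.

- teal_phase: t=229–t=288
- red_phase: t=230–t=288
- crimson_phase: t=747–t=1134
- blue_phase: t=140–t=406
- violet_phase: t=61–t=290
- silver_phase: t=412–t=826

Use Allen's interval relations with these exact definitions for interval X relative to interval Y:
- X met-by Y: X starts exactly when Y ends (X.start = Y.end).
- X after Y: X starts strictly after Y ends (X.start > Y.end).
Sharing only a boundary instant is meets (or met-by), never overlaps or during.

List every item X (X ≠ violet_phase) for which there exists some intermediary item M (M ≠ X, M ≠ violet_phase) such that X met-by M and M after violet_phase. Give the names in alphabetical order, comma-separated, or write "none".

Target violet_phase = [t=61, t=290].
Intermediaries M with M after violet_phase: crimson_phase, silver_phase.
Via crimson_phase — items with X met-by crimson_phase: none.
Via silver_phase — items with X met-by silver_phase: none.
Union: none.

none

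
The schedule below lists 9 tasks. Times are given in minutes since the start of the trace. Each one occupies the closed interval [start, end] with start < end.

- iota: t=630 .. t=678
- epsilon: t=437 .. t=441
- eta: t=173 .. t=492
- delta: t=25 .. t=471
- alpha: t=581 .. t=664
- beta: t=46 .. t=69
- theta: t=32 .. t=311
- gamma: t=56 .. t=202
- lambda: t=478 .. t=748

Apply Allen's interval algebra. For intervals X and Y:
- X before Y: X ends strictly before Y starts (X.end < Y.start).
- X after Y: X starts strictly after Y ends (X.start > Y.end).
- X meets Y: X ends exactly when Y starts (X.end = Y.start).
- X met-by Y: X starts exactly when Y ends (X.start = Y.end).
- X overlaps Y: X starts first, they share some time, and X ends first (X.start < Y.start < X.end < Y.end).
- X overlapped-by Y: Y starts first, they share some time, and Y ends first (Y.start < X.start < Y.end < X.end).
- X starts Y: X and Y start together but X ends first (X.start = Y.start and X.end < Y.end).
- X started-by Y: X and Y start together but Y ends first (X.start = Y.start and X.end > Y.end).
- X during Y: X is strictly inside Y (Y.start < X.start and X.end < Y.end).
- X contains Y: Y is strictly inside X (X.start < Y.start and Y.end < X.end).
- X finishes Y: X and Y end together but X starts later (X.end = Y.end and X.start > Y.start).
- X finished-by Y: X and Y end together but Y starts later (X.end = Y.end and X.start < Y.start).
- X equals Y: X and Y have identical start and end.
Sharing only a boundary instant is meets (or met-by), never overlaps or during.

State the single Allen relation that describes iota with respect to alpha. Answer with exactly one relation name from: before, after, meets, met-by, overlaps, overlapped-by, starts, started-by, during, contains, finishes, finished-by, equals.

iota = [t=630, t=678]; alpha = [t=581, t=664].
Compare endpoints: iota.start > alpha.start, iota.start < alpha.end, iota.end > alpha.start, iota.end > alpha.end.
That pattern is 'overlapped-by'.

overlapped-by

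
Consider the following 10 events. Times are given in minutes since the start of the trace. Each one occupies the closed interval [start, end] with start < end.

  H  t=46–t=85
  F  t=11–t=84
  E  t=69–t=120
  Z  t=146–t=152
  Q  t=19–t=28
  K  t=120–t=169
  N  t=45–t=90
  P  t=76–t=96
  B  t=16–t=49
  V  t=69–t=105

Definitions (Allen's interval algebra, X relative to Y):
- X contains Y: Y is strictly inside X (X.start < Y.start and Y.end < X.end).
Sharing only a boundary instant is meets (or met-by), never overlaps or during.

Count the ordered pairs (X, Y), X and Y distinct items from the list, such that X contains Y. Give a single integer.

7

Checking all 90 ordered pairs for relation 'contains'; matching pairs in alphabetical order:
(B, Q): B contains Q ✓
(E, P): E contains P ✓
(F, B): F contains B ✓
(F, Q): F contains Q ✓
(K, Z): K contains Z ✓
(N, H): N contains H ✓
(V, P): V contains P ✓
Count: 7.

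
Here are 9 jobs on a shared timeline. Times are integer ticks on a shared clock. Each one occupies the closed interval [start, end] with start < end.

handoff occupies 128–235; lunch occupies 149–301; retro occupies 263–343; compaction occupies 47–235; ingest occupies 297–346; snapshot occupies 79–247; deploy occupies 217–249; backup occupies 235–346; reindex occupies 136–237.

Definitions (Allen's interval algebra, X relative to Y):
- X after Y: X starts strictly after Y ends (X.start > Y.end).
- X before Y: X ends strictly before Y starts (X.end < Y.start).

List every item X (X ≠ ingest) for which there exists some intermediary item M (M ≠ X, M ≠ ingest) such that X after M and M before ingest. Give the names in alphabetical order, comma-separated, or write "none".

retro

Target ingest = [297, 346].
Intermediaries M with M before ingest: compaction, deploy, handoff, reindex, snapshot.
Via compaction — items with X after compaction: retro.
Via deploy — items with X after deploy: retro.
Via handoff — items with X after handoff: retro.
Via reindex — items with X after reindex: retro.
Via snapshot — items with X after snapshot: retro.
Union: retro.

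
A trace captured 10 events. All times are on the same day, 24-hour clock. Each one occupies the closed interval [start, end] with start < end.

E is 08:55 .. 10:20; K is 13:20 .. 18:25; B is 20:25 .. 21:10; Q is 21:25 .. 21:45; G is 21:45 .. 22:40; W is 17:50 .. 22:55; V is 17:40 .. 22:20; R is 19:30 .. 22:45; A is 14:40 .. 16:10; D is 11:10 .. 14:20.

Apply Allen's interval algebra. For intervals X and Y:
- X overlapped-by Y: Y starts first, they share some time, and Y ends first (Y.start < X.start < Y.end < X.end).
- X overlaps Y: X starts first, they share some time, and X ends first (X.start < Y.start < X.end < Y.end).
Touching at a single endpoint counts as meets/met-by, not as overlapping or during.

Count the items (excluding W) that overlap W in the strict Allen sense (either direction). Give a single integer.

Target W = [17:50, 22:55].
A [14:40, 16:10] → before → no.
B [20:25, 21:10] → during → no.
D [11:10, 14:20] → before → no.
E [08:55, 10:20] → before → no.
G [21:45, 22:40] → during → no.
K [13:20, 18:25] → overlaps → counts.
Q [21:25, 21:45] → during → no.
R [19:30, 22:45] → during → no.
V [17:40, 22:20] → overlaps → counts.
Total: 2.

2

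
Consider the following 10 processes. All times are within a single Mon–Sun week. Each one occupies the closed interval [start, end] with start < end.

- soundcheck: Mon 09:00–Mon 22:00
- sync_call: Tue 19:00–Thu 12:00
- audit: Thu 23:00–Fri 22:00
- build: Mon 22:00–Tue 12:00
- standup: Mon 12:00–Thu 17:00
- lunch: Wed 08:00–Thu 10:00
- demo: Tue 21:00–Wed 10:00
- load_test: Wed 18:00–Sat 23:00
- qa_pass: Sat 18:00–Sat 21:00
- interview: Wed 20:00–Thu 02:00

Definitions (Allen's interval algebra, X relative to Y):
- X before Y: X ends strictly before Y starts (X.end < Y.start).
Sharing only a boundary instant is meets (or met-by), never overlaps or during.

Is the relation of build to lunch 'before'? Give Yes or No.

Yes

build = [Mon 22:00, Tue 12:00], lunch = [Wed 08:00, Thu 10:00].
Actual relation of build to lunch: before.
Asked whether 'before' holds → Yes.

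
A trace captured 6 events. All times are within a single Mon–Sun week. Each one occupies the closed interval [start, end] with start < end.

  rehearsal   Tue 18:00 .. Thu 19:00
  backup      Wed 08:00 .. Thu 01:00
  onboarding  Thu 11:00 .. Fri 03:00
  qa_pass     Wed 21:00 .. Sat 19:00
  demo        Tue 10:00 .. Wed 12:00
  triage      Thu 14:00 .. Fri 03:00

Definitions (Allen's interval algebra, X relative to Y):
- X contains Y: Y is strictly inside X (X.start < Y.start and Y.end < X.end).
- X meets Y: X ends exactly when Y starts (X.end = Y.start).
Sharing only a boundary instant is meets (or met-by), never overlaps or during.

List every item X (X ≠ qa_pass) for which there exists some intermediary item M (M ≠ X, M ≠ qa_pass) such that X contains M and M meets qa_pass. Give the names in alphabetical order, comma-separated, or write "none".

none

Target qa_pass = [Wed 21:00, Sat 19:00].
Intermediaries M with M meets qa_pass: none.
Union: none.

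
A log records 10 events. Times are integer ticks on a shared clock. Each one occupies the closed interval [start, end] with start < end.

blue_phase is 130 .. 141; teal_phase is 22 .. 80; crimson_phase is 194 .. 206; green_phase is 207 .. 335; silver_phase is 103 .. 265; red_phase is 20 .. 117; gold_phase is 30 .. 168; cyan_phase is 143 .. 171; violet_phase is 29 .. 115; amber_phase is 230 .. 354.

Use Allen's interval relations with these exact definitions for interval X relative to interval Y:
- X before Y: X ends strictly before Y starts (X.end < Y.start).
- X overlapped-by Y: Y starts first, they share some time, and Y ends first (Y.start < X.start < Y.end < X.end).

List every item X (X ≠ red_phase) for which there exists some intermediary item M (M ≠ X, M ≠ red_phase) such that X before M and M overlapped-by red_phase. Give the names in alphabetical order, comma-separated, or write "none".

Target red_phase = [20, 117].
Intermediaries M with M overlapped-by red_phase: gold_phase, silver_phase.
Via gold_phase — items with X before gold_phase: none.
Via silver_phase — items with X before silver_phase: teal_phase.
Union: teal_phase.

teal_phase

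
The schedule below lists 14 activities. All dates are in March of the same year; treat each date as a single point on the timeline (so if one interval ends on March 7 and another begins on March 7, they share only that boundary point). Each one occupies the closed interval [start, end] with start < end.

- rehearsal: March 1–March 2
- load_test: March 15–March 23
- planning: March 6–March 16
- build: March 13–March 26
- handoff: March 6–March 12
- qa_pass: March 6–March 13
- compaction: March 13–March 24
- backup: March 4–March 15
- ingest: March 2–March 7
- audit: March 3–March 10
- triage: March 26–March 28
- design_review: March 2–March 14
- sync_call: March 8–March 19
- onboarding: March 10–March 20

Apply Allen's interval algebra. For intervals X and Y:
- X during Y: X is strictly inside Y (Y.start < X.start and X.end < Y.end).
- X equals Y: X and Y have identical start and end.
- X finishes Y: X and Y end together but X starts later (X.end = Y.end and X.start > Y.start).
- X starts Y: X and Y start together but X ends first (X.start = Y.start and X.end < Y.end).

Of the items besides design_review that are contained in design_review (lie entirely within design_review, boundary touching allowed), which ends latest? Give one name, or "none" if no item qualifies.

qa_pass

Target design_review = [March 2, March 14].
audit [March 3, March 10] → during → candidate.
backup [March 4, March 15] → overlapped-by → excluded.
build [March 13, March 26] → overlapped-by → excluded.
compaction [March 13, March 24] → overlapped-by → excluded.
handoff [March 6, March 12] → during → candidate.
ingest [March 2, March 7] → starts → candidate.
load_test [March 15, March 23] → after → excluded.
onboarding [March 10, March 20] → overlapped-by → excluded.
planning [March 6, March 16] → overlapped-by → excluded.
qa_pass [March 6, March 13] → during → candidate.
rehearsal [March 1, March 2] → meets → excluded.
sync_call [March 8, March 19] → overlapped-by → excluded.
triage [March 26, March 28] → after → excluded.
Among candidates, latest end is March 13 → qa_pass.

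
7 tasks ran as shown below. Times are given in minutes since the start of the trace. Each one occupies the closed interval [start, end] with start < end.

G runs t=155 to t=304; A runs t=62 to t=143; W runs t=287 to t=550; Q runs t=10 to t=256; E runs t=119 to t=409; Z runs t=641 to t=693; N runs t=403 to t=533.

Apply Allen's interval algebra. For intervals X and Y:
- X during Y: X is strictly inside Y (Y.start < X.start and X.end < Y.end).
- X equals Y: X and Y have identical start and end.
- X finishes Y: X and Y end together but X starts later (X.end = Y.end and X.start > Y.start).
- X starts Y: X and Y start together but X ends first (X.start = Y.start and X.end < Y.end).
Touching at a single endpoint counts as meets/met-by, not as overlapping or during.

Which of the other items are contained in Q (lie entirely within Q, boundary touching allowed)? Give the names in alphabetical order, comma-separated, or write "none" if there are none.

A

Target Q = [t=10, t=256].
A [t=62, t=143] → during → yes.
E [t=119, t=409] → overlapped-by → no.
G [t=155, t=304] → overlapped-by → no.
N [t=403, t=533] → after → no.
W [t=287, t=550] → after → no.
Z [t=641, t=693] → after → no.
Result: A.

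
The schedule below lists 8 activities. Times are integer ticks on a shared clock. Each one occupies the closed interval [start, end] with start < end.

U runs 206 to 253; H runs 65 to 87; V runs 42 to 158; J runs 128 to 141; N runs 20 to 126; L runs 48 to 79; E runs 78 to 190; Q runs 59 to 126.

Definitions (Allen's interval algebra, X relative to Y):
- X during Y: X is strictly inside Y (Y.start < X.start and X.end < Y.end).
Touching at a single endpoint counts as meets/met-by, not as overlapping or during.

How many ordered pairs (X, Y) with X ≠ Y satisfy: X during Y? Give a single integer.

8

Checking all 56 ordered pairs for relation 'during'; matching pairs in alphabetical order:
(H, N): H during N ✓
(H, Q): H during Q ✓
(H, V): H during V ✓
(J, E): J during E ✓
(J, V): J during V ✓
(L, N): L during N ✓
(L, V): L during V ✓
(Q, V): Q during V ✓
Count: 8.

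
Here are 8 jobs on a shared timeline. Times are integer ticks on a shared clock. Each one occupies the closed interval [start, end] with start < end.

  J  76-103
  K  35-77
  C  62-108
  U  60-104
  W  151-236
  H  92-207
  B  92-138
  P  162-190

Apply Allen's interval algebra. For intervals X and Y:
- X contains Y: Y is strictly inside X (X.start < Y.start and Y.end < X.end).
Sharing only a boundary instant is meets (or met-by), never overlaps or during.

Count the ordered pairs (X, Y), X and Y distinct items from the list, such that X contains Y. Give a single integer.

4

Checking all 56 ordered pairs for relation 'contains'; matching pairs in alphabetical order:
(C, J): C contains J ✓
(H, P): H contains P ✓
(U, J): U contains J ✓
(W, P): W contains P ✓
Count: 4.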